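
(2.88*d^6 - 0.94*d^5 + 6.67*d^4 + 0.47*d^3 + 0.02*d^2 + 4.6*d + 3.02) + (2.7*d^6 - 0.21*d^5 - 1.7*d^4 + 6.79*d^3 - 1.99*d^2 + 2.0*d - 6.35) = 5.58*d^6 - 1.15*d^5 + 4.97*d^4 + 7.26*d^3 - 1.97*d^2 + 6.6*d - 3.33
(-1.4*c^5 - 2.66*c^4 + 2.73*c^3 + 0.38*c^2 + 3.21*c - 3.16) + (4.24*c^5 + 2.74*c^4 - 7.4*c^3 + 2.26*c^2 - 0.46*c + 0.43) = 2.84*c^5 + 0.0800000000000001*c^4 - 4.67*c^3 + 2.64*c^2 + 2.75*c - 2.73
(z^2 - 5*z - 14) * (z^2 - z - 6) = z^4 - 6*z^3 - 15*z^2 + 44*z + 84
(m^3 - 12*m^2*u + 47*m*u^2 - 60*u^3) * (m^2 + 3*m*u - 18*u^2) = m^5 - 9*m^4*u - 7*m^3*u^2 + 297*m^2*u^3 - 1026*m*u^4 + 1080*u^5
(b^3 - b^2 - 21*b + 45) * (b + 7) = b^4 + 6*b^3 - 28*b^2 - 102*b + 315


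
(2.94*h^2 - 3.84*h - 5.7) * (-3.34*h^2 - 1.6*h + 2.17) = -9.8196*h^4 + 8.1216*h^3 + 31.5618*h^2 + 0.787200000000002*h - 12.369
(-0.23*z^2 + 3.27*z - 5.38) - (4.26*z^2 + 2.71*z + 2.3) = -4.49*z^2 + 0.56*z - 7.68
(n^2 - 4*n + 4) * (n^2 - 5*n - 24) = n^4 - 9*n^3 + 76*n - 96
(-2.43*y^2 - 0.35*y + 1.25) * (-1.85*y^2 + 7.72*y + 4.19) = 4.4955*y^4 - 18.1121*y^3 - 15.1962*y^2 + 8.1835*y + 5.2375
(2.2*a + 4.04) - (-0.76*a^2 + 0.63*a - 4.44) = 0.76*a^2 + 1.57*a + 8.48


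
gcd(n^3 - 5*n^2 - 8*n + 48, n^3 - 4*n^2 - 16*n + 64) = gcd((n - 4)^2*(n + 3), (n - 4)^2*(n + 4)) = n^2 - 8*n + 16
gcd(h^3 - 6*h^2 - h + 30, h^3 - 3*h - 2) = 1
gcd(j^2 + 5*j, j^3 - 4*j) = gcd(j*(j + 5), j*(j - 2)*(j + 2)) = j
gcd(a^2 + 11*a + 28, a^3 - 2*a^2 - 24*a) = a + 4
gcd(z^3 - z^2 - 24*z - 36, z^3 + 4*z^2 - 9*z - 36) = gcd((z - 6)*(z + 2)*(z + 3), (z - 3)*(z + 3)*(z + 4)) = z + 3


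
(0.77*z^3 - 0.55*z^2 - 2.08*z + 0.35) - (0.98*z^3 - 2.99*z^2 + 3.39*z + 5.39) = -0.21*z^3 + 2.44*z^2 - 5.47*z - 5.04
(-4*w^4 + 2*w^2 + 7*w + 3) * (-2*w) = 8*w^5 - 4*w^3 - 14*w^2 - 6*w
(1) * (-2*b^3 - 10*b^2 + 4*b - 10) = -2*b^3 - 10*b^2 + 4*b - 10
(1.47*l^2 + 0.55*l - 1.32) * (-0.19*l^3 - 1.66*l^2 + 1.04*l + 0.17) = -0.2793*l^5 - 2.5447*l^4 + 0.8666*l^3 + 3.0131*l^2 - 1.2793*l - 0.2244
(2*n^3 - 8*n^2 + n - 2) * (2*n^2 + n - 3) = 4*n^5 - 14*n^4 - 12*n^3 + 21*n^2 - 5*n + 6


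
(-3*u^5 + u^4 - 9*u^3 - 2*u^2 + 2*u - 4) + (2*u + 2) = -3*u^5 + u^4 - 9*u^3 - 2*u^2 + 4*u - 2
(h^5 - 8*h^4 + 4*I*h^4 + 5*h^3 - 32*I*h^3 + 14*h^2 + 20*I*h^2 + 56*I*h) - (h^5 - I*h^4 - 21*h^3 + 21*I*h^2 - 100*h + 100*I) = -8*h^4 + 5*I*h^4 + 26*h^3 - 32*I*h^3 + 14*h^2 - I*h^2 + 100*h + 56*I*h - 100*I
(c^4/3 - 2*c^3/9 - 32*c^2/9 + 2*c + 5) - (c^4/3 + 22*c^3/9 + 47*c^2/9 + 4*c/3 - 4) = -8*c^3/3 - 79*c^2/9 + 2*c/3 + 9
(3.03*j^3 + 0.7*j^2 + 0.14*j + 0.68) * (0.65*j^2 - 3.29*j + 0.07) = 1.9695*j^5 - 9.5137*j^4 - 1.9999*j^3 + 0.0304*j^2 - 2.2274*j + 0.0476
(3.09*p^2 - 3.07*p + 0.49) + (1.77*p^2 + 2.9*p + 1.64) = 4.86*p^2 - 0.17*p + 2.13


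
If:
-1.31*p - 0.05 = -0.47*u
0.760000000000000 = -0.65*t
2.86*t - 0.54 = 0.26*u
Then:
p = -5.40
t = -1.17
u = -14.94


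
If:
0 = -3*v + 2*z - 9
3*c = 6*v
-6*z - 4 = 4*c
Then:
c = -62/17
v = -31/17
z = 30/17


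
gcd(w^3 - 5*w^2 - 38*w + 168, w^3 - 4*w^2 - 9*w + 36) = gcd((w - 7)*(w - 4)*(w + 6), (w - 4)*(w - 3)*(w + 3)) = w - 4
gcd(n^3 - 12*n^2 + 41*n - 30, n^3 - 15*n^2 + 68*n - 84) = n - 6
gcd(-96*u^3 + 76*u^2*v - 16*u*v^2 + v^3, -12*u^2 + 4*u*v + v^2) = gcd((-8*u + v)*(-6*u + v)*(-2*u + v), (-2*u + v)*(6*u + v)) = 2*u - v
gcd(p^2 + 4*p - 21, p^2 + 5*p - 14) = p + 7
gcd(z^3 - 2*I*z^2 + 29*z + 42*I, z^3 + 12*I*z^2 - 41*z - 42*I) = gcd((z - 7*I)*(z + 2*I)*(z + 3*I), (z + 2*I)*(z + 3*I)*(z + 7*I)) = z^2 + 5*I*z - 6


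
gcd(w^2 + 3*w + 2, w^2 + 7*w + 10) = w + 2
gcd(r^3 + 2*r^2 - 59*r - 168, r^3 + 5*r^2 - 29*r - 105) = r^2 + 10*r + 21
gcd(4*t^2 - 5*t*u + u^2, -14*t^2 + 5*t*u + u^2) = 1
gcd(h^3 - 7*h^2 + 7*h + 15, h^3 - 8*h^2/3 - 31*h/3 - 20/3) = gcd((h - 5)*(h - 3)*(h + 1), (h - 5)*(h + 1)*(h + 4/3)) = h^2 - 4*h - 5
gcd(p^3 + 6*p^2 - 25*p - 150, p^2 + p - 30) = p^2 + p - 30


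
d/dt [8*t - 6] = 8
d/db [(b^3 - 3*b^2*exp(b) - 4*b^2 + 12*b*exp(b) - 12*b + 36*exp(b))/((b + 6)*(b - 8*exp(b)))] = ((b + 6)*(b - 8*exp(b))*(-3*b^2*exp(b) + 3*b^2 + 6*b*exp(b) - 8*b + 48*exp(b) - 12) + (b + 6)*(8*exp(b) - 1)*(b^3 - 3*b^2*exp(b) - 4*b^2 + 12*b*exp(b) - 12*b + 36*exp(b)) + (b - 8*exp(b))*(-b^3 + 3*b^2*exp(b) + 4*b^2 - 12*b*exp(b) + 12*b - 36*exp(b)))/((b + 6)^2*(b - 8*exp(b))^2)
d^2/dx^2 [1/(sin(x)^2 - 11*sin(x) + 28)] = (-4*sin(x)^4 + 33*sin(x)^3 - 3*sin(x)^2 - 374*sin(x) + 186)/(sin(x)^2 - 11*sin(x) + 28)^3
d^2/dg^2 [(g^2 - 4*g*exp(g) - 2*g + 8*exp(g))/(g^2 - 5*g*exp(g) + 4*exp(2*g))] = (g^2*exp(g) + g*exp(2*g) - 4*g*exp(g) - 4*exp(2*g) + 10*exp(g) - 4)/(g^3 - 3*g^2*exp(g) + 3*g*exp(2*g) - exp(3*g))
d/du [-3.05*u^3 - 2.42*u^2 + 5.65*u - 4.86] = -9.15*u^2 - 4.84*u + 5.65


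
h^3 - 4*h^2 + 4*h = h*(h - 2)^2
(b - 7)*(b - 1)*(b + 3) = b^3 - 5*b^2 - 17*b + 21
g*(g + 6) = g^2 + 6*g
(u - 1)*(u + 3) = u^2 + 2*u - 3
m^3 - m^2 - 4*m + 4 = (m - 2)*(m - 1)*(m + 2)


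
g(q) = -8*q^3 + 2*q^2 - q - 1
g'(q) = -24*q^2 + 4*q - 1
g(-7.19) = 3083.14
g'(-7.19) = -1270.47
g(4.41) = -652.64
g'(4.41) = -450.11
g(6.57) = -2189.99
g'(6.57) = -1010.68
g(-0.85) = 6.21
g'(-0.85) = -21.74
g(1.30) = -16.50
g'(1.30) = -36.36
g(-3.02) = 240.61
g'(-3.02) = -231.97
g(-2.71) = 175.62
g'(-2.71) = -188.10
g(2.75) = -155.00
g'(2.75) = -171.50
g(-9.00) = 6002.00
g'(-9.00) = -1981.00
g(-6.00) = 1805.00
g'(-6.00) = -889.00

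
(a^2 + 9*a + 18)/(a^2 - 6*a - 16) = (a^2 + 9*a + 18)/(a^2 - 6*a - 16)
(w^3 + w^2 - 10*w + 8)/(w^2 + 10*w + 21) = (w^3 + w^2 - 10*w + 8)/(w^2 + 10*w + 21)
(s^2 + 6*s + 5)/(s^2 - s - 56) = (s^2 + 6*s + 5)/(s^2 - s - 56)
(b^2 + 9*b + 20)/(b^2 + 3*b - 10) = (b + 4)/(b - 2)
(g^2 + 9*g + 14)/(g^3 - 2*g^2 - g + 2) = (g^2 + 9*g + 14)/(g^3 - 2*g^2 - g + 2)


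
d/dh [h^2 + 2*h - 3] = 2*h + 2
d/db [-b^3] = -3*b^2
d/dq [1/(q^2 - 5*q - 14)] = (5 - 2*q)/(-q^2 + 5*q + 14)^2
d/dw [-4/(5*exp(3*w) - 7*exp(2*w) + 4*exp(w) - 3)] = (60*exp(2*w) - 56*exp(w) + 16)*exp(w)/(5*exp(3*w) - 7*exp(2*w) + 4*exp(w) - 3)^2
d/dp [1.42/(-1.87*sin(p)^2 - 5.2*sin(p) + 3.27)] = (5.3108*sin(p) + 7.384)*cos(p)/(1.87*sin(p)^2 + 5.2*sin(p) - 3.27)^2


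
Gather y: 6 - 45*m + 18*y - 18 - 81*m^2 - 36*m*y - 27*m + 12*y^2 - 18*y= -81*m^2 - 36*m*y - 72*m + 12*y^2 - 12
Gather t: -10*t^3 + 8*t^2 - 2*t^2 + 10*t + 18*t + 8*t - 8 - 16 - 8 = -10*t^3 + 6*t^2 + 36*t - 32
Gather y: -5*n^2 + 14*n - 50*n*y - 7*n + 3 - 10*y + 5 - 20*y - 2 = -5*n^2 + 7*n + y*(-50*n - 30) + 6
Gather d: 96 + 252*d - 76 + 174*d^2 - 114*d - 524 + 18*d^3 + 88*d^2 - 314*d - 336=18*d^3 + 262*d^2 - 176*d - 840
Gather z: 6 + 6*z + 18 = 6*z + 24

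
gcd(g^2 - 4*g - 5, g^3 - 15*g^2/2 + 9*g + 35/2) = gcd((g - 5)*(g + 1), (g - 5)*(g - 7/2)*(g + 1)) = g^2 - 4*g - 5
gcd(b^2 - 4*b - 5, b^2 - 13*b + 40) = b - 5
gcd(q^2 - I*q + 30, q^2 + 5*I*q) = q + 5*I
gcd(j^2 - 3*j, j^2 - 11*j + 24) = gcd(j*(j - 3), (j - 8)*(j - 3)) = j - 3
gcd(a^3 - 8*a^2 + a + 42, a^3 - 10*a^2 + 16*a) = 1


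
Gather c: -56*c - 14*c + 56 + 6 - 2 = 60 - 70*c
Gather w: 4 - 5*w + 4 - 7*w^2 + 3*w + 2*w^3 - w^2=2*w^3 - 8*w^2 - 2*w + 8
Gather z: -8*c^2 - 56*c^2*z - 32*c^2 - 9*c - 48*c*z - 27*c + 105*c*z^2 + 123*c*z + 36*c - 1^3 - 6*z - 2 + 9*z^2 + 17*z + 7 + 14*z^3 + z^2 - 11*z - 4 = -40*c^2 + 14*z^3 + z^2*(105*c + 10) + z*(-56*c^2 + 75*c)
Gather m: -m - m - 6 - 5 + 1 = -2*m - 10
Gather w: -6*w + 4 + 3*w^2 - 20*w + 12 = 3*w^2 - 26*w + 16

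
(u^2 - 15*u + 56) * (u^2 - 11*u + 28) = u^4 - 26*u^3 + 249*u^2 - 1036*u + 1568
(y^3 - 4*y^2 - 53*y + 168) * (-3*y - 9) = -3*y^4 + 3*y^3 + 195*y^2 - 27*y - 1512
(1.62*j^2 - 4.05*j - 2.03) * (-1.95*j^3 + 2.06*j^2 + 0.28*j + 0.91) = -3.159*j^5 + 11.2347*j^4 - 3.9309*j^3 - 3.8416*j^2 - 4.2539*j - 1.8473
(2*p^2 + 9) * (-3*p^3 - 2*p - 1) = -6*p^5 - 31*p^3 - 2*p^2 - 18*p - 9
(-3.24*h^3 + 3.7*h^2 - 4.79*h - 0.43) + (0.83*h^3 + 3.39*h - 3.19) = -2.41*h^3 + 3.7*h^2 - 1.4*h - 3.62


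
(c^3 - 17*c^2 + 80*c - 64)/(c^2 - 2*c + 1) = (c^2 - 16*c + 64)/(c - 1)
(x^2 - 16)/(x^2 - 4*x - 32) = (x - 4)/(x - 8)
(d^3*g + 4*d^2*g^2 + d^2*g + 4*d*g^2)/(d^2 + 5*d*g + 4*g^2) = d*g*(d + 1)/(d + g)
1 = 1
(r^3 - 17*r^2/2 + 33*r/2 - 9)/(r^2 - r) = r - 15/2 + 9/r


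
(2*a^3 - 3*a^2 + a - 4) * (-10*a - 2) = -20*a^4 + 26*a^3 - 4*a^2 + 38*a + 8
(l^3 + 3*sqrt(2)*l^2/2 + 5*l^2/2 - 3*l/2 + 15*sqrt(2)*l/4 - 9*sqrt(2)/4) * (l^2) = l^5 + 3*sqrt(2)*l^4/2 + 5*l^4/2 - 3*l^3/2 + 15*sqrt(2)*l^3/4 - 9*sqrt(2)*l^2/4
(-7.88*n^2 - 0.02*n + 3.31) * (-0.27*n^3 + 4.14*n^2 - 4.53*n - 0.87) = 2.1276*n^5 - 32.6178*n^4 + 34.7199*n^3 + 20.6496*n^2 - 14.9769*n - 2.8797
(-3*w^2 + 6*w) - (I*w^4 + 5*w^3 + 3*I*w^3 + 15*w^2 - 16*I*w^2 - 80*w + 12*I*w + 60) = -I*w^4 - 5*w^3 - 3*I*w^3 - 18*w^2 + 16*I*w^2 + 86*w - 12*I*w - 60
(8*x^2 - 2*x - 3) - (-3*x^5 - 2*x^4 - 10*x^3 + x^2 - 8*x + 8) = 3*x^5 + 2*x^4 + 10*x^3 + 7*x^2 + 6*x - 11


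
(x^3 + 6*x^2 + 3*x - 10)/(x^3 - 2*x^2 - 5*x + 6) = (x + 5)/(x - 3)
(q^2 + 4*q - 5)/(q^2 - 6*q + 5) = (q + 5)/(q - 5)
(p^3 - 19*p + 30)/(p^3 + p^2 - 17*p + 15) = (p - 2)/(p - 1)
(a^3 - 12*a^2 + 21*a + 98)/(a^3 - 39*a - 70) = (a - 7)/(a + 5)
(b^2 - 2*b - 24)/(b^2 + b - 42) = (b + 4)/(b + 7)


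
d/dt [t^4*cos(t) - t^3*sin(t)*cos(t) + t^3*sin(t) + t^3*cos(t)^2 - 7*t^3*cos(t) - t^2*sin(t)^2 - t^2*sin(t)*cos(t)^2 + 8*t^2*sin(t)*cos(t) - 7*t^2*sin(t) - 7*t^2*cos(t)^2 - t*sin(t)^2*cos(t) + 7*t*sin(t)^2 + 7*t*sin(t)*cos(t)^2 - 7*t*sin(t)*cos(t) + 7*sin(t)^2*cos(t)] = -t^4*sin(t) + 7*t^3*sin(t) - sqrt(2)*t^3*sin(2*t + pi/4) + 5*t^3*cos(t) + 3*t^2*sin(t) + 9*t^2*sin(2*t)/2 - 113*t^2*cos(t)/4 + 19*t^2*cos(2*t)/2 - 3*t^2*cos(3*t)/4 + 3*t^2/2 - 57*t*sin(t)/4 + 15*t*sin(2*t) - 5*t*sin(3*t)/4 + 7*t*cos(t)/4 - 13*t*cos(2*t) + 21*t*cos(3*t)/4 - 8*t + 7*sin(3*t) - 7*sqrt(2)*sin(2*t + pi/4)/2 - cos(t)/4 + cos(3*t)/4 + 7/2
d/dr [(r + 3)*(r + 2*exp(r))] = r + (r + 3)*(2*exp(r) + 1) + 2*exp(r)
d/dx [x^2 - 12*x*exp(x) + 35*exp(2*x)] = -12*x*exp(x) + 2*x + 70*exp(2*x) - 12*exp(x)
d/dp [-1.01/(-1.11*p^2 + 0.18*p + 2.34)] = (0.1818 - 2.2422*p)/(-1.11*p^2 + 0.18*p + 2.34)^2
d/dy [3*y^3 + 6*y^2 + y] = 9*y^2 + 12*y + 1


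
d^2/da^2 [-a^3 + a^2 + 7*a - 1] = 2 - 6*a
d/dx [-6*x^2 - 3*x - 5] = -12*x - 3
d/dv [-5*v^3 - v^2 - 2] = v*(-15*v - 2)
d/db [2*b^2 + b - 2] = 4*b + 1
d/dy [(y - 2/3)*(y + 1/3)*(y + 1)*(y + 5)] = 4*y^3 + 17*y^2 + 50*y/9 - 3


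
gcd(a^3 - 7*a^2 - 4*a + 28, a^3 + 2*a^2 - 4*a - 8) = a^2 - 4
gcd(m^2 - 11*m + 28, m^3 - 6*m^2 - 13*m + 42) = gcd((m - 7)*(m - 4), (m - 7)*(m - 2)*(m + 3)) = m - 7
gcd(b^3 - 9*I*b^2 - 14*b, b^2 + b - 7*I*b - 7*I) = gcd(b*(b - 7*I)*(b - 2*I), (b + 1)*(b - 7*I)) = b - 7*I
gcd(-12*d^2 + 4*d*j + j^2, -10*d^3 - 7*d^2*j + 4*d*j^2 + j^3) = 2*d - j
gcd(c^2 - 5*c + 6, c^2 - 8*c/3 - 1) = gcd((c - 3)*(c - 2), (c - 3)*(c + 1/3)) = c - 3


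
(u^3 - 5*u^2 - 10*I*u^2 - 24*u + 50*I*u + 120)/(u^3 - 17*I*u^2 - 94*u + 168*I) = (u - 5)/(u - 7*I)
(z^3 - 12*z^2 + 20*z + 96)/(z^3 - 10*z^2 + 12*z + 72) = (z - 8)/(z - 6)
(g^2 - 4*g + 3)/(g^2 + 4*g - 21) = (g - 1)/(g + 7)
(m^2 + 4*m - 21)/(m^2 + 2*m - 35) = (m - 3)/(m - 5)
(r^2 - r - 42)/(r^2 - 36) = (r - 7)/(r - 6)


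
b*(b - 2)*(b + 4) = b^3 + 2*b^2 - 8*b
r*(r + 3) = r^2 + 3*r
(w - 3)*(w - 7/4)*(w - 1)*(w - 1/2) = w^4 - 25*w^3/4 + 103*w^2/8 - 41*w/4 + 21/8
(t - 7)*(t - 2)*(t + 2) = t^3 - 7*t^2 - 4*t + 28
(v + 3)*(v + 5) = v^2 + 8*v + 15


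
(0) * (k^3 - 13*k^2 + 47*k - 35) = 0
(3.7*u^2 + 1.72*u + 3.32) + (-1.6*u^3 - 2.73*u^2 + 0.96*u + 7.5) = -1.6*u^3 + 0.97*u^2 + 2.68*u + 10.82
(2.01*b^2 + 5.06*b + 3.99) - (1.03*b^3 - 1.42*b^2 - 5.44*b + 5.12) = -1.03*b^3 + 3.43*b^2 + 10.5*b - 1.13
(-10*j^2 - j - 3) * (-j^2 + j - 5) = 10*j^4 - 9*j^3 + 52*j^2 + 2*j + 15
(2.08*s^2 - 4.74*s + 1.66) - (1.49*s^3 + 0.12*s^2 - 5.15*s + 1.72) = -1.49*s^3 + 1.96*s^2 + 0.41*s - 0.0600000000000001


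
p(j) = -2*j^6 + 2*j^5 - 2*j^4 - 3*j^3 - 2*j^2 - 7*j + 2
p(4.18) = -9007.81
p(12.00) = -5521330.00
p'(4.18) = -13025.48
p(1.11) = -15.74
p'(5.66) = -61210.65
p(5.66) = -56835.70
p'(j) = -12*j^5 + 10*j^4 - 8*j^3 - 9*j^2 - 4*j - 7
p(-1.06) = 2.71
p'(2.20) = -528.72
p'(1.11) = -38.51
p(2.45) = -399.33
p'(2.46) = -905.26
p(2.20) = -225.56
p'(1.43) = -84.46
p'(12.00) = -2793799.00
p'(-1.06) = 25.34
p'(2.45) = -887.45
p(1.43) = -34.38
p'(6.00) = -82435.00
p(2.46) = -408.29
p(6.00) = -81112.00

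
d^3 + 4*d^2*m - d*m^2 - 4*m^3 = (d - m)*(d + m)*(d + 4*m)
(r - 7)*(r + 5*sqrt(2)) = r^2 - 7*r + 5*sqrt(2)*r - 35*sqrt(2)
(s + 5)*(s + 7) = s^2 + 12*s + 35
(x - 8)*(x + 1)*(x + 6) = x^3 - x^2 - 50*x - 48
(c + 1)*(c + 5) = c^2 + 6*c + 5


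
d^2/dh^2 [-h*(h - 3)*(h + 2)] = 2 - 6*h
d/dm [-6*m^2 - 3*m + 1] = -12*m - 3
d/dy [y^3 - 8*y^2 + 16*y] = 3*y^2 - 16*y + 16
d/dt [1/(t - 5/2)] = -4/(2*t - 5)^2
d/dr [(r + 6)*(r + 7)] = 2*r + 13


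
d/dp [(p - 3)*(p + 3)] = 2*p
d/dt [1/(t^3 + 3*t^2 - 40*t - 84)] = (-3*t^2 - 6*t + 40)/(t^3 + 3*t^2 - 40*t - 84)^2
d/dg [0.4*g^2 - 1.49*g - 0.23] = 0.8*g - 1.49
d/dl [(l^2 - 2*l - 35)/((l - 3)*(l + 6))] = (5*l^2 + 34*l + 141)/(l^4 + 6*l^3 - 27*l^2 - 108*l + 324)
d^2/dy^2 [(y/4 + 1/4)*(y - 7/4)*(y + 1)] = 3*y/2 + 1/8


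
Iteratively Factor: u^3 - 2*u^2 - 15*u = (u)*(u^2 - 2*u - 15) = u*(u + 3)*(u - 5)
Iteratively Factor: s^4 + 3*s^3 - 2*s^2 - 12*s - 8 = (s + 2)*(s^3 + s^2 - 4*s - 4) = (s - 2)*(s + 2)*(s^2 + 3*s + 2) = (s - 2)*(s + 2)^2*(s + 1)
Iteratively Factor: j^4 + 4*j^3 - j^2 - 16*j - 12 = (j + 3)*(j^3 + j^2 - 4*j - 4) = (j + 2)*(j + 3)*(j^2 - j - 2) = (j + 1)*(j + 2)*(j + 3)*(j - 2)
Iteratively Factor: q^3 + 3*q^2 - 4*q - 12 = (q + 3)*(q^2 - 4) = (q - 2)*(q + 3)*(q + 2)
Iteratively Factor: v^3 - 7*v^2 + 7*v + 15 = (v - 5)*(v^2 - 2*v - 3) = (v - 5)*(v - 3)*(v + 1)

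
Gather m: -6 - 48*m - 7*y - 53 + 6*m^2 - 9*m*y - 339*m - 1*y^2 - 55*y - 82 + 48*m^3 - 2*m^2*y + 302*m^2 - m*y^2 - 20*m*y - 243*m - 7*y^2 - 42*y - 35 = 48*m^3 + m^2*(308 - 2*y) + m*(-y^2 - 29*y - 630) - 8*y^2 - 104*y - 176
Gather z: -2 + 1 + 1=0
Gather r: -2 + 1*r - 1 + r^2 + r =r^2 + 2*r - 3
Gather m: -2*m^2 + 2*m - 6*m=-2*m^2 - 4*m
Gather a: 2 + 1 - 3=0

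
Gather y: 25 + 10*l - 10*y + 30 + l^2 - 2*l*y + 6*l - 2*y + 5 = l^2 + 16*l + y*(-2*l - 12) + 60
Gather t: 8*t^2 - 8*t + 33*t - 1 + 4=8*t^2 + 25*t + 3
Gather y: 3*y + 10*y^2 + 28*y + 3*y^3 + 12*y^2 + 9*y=3*y^3 + 22*y^2 + 40*y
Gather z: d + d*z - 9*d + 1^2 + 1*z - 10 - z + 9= d*z - 8*d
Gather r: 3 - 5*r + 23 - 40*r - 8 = 18 - 45*r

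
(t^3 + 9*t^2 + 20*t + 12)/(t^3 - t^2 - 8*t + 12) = (t^3 + 9*t^2 + 20*t + 12)/(t^3 - t^2 - 8*t + 12)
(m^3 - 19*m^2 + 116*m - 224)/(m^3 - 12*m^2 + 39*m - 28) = (m - 8)/(m - 1)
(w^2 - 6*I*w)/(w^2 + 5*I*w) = (w - 6*I)/(w + 5*I)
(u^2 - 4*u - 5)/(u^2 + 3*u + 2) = (u - 5)/(u + 2)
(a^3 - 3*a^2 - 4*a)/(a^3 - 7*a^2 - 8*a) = (a - 4)/(a - 8)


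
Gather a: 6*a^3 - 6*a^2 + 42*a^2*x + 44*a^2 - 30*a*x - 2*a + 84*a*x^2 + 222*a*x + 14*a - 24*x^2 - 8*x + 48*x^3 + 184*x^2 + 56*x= 6*a^3 + a^2*(42*x + 38) + a*(84*x^2 + 192*x + 12) + 48*x^3 + 160*x^2 + 48*x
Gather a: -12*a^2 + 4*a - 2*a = -12*a^2 + 2*a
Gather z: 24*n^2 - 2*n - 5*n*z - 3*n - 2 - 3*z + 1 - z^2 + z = 24*n^2 - 5*n - z^2 + z*(-5*n - 2) - 1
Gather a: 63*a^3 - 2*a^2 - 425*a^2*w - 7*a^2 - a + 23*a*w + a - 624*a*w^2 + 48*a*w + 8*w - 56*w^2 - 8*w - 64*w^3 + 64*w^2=63*a^3 + a^2*(-425*w - 9) + a*(-624*w^2 + 71*w) - 64*w^3 + 8*w^2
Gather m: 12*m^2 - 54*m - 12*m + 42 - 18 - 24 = 12*m^2 - 66*m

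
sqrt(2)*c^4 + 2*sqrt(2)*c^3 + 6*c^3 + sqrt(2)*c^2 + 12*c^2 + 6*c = c*(c + 1)*(c + 3*sqrt(2))*(sqrt(2)*c + sqrt(2))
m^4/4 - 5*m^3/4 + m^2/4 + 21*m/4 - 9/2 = (m/4 + 1/2)*(m - 3)^2*(m - 1)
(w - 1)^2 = w^2 - 2*w + 1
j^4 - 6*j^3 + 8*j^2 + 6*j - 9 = (j - 3)^2*(j - 1)*(j + 1)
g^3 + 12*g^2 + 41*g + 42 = (g + 2)*(g + 3)*(g + 7)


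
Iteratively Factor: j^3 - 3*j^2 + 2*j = (j)*(j^2 - 3*j + 2) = j*(j - 1)*(j - 2)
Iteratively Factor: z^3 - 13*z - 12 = (z + 3)*(z^2 - 3*z - 4) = (z - 4)*(z + 3)*(z + 1)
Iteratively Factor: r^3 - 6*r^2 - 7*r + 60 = (r + 3)*(r^2 - 9*r + 20) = (r - 4)*(r + 3)*(r - 5)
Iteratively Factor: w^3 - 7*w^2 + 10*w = (w)*(w^2 - 7*w + 10) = w*(w - 5)*(w - 2)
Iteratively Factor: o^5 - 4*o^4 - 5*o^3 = (o)*(o^4 - 4*o^3 - 5*o^2) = o^2*(o^3 - 4*o^2 - 5*o) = o^2*(o - 5)*(o^2 + o) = o^2*(o - 5)*(o + 1)*(o)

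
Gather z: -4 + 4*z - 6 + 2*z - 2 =6*z - 12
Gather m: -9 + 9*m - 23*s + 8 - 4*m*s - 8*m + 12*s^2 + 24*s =m*(1 - 4*s) + 12*s^2 + s - 1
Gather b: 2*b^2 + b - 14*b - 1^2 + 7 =2*b^2 - 13*b + 6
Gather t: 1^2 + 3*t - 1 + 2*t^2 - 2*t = 2*t^2 + t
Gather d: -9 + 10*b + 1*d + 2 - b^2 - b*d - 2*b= -b^2 + 8*b + d*(1 - b) - 7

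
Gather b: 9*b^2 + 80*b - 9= 9*b^2 + 80*b - 9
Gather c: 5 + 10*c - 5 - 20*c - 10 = -10*c - 10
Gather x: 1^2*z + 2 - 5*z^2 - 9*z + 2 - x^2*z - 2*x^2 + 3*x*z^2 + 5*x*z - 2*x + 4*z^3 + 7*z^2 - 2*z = x^2*(-z - 2) + x*(3*z^2 + 5*z - 2) + 4*z^3 + 2*z^2 - 10*z + 4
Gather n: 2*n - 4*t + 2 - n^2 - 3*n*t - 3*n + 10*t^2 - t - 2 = -n^2 + n*(-3*t - 1) + 10*t^2 - 5*t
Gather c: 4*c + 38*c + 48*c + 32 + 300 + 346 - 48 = 90*c + 630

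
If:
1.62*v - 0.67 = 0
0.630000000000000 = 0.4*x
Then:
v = 0.41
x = 1.58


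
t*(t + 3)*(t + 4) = t^3 + 7*t^2 + 12*t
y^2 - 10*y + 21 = (y - 7)*(y - 3)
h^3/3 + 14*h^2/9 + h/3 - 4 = (h/3 + 1)*(h - 4/3)*(h + 3)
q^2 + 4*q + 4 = (q + 2)^2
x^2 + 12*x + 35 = (x + 5)*(x + 7)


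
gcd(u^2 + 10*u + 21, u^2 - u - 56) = u + 7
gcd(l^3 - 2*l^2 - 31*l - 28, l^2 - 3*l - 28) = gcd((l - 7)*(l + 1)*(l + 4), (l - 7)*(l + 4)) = l^2 - 3*l - 28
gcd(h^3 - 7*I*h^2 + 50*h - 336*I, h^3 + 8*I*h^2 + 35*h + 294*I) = h^2 + I*h + 42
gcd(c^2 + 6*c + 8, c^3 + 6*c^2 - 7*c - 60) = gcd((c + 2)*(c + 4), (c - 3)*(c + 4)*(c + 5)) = c + 4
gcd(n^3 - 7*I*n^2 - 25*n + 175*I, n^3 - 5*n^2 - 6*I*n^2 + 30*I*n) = n - 5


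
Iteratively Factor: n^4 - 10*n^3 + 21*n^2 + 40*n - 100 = (n - 5)*(n^3 - 5*n^2 - 4*n + 20) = (n - 5)^2*(n^2 - 4) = (n - 5)^2*(n + 2)*(n - 2)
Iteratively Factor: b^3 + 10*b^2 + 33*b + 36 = (b + 3)*(b^2 + 7*b + 12) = (b + 3)^2*(b + 4)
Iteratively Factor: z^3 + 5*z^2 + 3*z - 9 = (z + 3)*(z^2 + 2*z - 3) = (z - 1)*(z + 3)*(z + 3)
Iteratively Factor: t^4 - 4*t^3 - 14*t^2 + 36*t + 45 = (t + 3)*(t^3 - 7*t^2 + 7*t + 15) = (t - 5)*(t + 3)*(t^2 - 2*t - 3) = (t - 5)*(t - 3)*(t + 3)*(t + 1)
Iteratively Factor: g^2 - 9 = (g + 3)*(g - 3)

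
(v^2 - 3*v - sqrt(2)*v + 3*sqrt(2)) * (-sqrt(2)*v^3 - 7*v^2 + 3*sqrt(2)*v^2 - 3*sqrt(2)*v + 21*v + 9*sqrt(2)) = -sqrt(2)*v^5 - 5*v^4 + 6*sqrt(2)*v^4 - 5*sqrt(2)*v^3 + 30*v^3 - 39*v^2 - 24*sqrt(2)*v^2 - 36*v + 36*sqrt(2)*v + 54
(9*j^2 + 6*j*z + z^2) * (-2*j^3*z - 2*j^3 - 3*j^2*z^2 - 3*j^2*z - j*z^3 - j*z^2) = -18*j^5*z - 18*j^5 - 39*j^4*z^2 - 39*j^4*z - 29*j^3*z^3 - 29*j^3*z^2 - 9*j^2*z^4 - 9*j^2*z^3 - j*z^5 - j*z^4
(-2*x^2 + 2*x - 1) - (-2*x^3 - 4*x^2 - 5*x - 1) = 2*x^3 + 2*x^2 + 7*x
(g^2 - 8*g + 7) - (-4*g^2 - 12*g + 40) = 5*g^2 + 4*g - 33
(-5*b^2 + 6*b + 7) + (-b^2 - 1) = -6*b^2 + 6*b + 6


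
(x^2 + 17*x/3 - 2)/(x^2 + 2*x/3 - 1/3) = (x + 6)/(x + 1)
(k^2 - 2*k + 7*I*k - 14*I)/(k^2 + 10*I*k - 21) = (k - 2)/(k + 3*I)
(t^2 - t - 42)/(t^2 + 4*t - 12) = (t - 7)/(t - 2)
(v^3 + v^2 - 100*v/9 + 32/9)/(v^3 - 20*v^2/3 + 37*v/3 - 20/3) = (9*v^3 + 9*v^2 - 100*v + 32)/(3*(3*v^3 - 20*v^2 + 37*v - 20))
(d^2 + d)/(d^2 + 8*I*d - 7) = d*(d + 1)/(d^2 + 8*I*d - 7)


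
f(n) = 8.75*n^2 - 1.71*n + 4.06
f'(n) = 17.5*n - 1.71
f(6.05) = 313.99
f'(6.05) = 104.16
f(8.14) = 569.91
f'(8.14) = 140.74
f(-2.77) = 75.93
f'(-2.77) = -50.18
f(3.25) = 90.92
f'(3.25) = 55.16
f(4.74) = 192.55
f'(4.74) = 81.24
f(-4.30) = 173.20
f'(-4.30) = -76.96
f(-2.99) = 87.40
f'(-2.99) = -54.04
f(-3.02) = 89.03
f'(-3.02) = -54.56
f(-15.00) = 1998.46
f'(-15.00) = -264.21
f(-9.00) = 728.20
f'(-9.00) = -159.21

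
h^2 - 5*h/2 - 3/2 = (h - 3)*(h + 1/2)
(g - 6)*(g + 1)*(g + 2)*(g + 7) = g^4 + 4*g^3 - 37*g^2 - 124*g - 84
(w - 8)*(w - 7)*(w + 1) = w^3 - 14*w^2 + 41*w + 56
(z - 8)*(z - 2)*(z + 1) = z^3 - 9*z^2 + 6*z + 16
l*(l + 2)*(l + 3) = l^3 + 5*l^2 + 6*l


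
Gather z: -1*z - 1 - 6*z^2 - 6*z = -6*z^2 - 7*z - 1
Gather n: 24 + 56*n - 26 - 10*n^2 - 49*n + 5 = -10*n^2 + 7*n + 3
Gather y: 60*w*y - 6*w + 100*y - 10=-6*w + y*(60*w + 100) - 10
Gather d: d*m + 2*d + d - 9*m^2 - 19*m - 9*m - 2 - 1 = d*(m + 3) - 9*m^2 - 28*m - 3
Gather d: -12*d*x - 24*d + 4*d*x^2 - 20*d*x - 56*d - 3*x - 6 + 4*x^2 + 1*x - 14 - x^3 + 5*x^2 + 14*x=d*(4*x^2 - 32*x - 80) - x^3 + 9*x^2 + 12*x - 20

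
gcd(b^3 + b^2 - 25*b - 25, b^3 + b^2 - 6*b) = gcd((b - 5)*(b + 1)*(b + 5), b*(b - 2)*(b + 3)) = 1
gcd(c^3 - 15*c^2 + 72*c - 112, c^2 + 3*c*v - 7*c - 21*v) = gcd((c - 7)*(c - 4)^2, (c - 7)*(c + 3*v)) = c - 7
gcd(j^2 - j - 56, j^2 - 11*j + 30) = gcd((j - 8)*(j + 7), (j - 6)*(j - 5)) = 1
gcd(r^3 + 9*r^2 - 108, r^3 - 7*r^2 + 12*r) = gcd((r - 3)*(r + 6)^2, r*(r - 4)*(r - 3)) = r - 3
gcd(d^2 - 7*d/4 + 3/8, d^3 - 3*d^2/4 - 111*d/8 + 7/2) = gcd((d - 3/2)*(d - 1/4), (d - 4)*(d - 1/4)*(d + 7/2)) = d - 1/4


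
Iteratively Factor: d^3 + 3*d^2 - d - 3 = (d - 1)*(d^2 + 4*d + 3) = (d - 1)*(d + 1)*(d + 3)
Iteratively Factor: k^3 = (k)*(k^2) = k^2*(k)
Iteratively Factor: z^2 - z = (z)*(z - 1)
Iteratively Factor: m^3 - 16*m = (m - 4)*(m^2 + 4*m) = m*(m - 4)*(m + 4)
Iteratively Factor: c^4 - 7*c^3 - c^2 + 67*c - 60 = (c + 3)*(c^3 - 10*c^2 + 29*c - 20) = (c - 4)*(c + 3)*(c^2 - 6*c + 5) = (c - 4)*(c - 1)*(c + 3)*(c - 5)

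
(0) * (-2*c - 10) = 0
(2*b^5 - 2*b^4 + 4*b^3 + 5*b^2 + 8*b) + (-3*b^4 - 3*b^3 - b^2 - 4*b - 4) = 2*b^5 - 5*b^4 + b^3 + 4*b^2 + 4*b - 4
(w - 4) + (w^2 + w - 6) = w^2 + 2*w - 10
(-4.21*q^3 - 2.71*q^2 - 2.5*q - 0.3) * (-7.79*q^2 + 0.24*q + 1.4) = 32.7959*q^5 + 20.1005*q^4 + 12.9306*q^3 - 2.057*q^2 - 3.572*q - 0.42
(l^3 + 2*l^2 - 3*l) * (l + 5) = l^4 + 7*l^3 + 7*l^2 - 15*l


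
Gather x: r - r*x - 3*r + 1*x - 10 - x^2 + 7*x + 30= -2*r - x^2 + x*(8 - r) + 20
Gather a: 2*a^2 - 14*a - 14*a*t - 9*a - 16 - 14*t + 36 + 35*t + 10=2*a^2 + a*(-14*t - 23) + 21*t + 30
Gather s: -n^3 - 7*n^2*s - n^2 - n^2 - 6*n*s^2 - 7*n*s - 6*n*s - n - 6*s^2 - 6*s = -n^3 - 2*n^2 - n + s^2*(-6*n - 6) + s*(-7*n^2 - 13*n - 6)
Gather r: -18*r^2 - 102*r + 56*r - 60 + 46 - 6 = -18*r^2 - 46*r - 20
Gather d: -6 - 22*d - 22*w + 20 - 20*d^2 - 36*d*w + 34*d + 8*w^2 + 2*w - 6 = -20*d^2 + d*(12 - 36*w) + 8*w^2 - 20*w + 8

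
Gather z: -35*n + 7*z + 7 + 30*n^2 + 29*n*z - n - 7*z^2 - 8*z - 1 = 30*n^2 - 36*n - 7*z^2 + z*(29*n - 1) + 6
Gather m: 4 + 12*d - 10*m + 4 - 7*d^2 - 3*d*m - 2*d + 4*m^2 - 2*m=-7*d^2 + 10*d + 4*m^2 + m*(-3*d - 12) + 8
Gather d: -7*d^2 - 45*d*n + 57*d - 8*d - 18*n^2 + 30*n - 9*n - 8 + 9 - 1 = -7*d^2 + d*(49 - 45*n) - 18*n^2 + 21*n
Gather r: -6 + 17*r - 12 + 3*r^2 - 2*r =3*r^2 + 15*r - 18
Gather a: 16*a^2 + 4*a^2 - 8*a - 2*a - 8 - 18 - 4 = 20*a^2 - 10*a - 30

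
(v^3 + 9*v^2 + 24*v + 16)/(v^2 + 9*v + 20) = (v^2 + 5*v + 4)/(v + 5)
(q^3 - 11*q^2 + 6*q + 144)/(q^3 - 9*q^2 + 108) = (q - 8)/(q - 6)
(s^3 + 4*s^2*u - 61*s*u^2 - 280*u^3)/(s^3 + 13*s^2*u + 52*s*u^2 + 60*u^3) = (s^2 - s*u - 56*u^2)/(s^2 + 8*s*u + 12*u^2)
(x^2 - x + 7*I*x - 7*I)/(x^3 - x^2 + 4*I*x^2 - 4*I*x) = (x + 7*I)/(x*(x + 4*I))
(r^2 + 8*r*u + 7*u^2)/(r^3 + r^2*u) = (r + 7*u)/r^2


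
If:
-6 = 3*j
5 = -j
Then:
No Solution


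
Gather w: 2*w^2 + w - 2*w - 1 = 2*w^2 - w - 1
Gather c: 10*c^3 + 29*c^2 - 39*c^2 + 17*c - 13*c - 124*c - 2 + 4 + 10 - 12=10*c^3 - 10*c^2 - 120*c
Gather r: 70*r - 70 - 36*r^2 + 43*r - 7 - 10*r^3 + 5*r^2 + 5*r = -10*r^3 - 31*r^2 + 118*r - 77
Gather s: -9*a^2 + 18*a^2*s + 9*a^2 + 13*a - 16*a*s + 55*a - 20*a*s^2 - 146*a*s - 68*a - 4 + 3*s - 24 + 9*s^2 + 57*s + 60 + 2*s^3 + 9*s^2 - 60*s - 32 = 2*s^3 + s^2*(18 - 20*a) + s*(18*a^2 - 162*a)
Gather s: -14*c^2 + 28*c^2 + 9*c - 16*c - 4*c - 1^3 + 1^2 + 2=14*c^2 - 11*c + 2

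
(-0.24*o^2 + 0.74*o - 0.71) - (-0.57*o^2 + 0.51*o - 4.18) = 0.33*o^2 + 0.23*o + 3.47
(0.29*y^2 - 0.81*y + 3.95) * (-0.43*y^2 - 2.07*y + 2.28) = -0.1247*y^4 - 0.252*y^3 + 0.6394*y^2 - 10.0233*y + 9.006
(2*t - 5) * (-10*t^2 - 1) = -20*t^3 + 50*t^2 - 2*t + 5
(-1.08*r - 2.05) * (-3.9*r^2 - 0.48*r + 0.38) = 4.212*r^3 + 8.5134*r^2 + 0.5736*r - 0.779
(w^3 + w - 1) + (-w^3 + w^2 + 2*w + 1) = w^2 + 3*w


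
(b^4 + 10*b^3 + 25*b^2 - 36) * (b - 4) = b^5 + 6*b^4 - 15*b^3 - 100*b^2 - 36*b + 144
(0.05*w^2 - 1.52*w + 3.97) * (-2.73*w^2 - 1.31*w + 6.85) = -0.1365*w^4 + 4.0841*w^3 - 8.5044*w^2 - 15.6127*w + 27.1945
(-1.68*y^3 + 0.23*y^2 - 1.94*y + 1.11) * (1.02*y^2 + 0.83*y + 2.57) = -1.7136*y^5 - 1.1598*y^4 - 6.1055*y^3 + 0.1131*y^2 - 4.0645*y + 2.8527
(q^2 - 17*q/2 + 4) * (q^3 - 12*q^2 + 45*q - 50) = q^5 - 41*q^4/2 + 151*q^3 - 961*q^2/2 + 605*q - 200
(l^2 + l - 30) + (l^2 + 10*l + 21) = 2*l^2 + 11*l - 9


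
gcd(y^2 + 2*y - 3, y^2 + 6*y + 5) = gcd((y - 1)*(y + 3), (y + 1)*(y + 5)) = 1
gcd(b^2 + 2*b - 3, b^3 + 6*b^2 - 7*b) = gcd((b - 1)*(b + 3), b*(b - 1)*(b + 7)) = b - 1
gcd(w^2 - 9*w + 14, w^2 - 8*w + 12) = w - 2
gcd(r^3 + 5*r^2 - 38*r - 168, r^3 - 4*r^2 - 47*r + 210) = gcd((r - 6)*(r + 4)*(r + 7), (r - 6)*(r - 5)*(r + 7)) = r^2 + r - 42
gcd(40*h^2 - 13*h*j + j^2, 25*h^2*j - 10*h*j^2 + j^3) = 5*h - j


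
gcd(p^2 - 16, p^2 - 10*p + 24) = p - 4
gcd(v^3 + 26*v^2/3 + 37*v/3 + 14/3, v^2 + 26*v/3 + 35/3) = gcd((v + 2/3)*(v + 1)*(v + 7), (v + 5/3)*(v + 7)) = v + 7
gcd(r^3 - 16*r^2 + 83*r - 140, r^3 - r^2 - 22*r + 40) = r - 4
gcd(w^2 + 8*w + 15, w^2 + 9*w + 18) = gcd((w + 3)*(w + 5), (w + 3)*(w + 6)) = w + 3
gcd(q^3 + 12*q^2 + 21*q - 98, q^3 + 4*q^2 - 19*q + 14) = q^2 + 5*q - 14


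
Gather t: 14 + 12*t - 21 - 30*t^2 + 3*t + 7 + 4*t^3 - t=4*t^3 - 30*t^2 + 14*t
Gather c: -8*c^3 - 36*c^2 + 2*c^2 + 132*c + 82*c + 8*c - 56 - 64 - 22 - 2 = -8*c^3 - 34*c^2 + 222*c - 144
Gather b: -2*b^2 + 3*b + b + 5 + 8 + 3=-2*b^2 + 4*b + 16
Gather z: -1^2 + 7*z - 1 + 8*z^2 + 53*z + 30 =8*z^2 + 60*z + 28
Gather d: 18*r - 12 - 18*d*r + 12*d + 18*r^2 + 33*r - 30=d*(12 - 18*r) + 18*r^2 + 51*r - 42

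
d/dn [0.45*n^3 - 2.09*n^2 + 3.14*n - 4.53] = 1.35*n^2 - 4.18*n + 3.14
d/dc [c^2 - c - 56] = 2*c - 1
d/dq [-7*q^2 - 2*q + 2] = -14*q - 2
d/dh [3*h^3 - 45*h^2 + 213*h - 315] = 9*h^2 - 90*h + 213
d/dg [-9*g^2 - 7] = -18*g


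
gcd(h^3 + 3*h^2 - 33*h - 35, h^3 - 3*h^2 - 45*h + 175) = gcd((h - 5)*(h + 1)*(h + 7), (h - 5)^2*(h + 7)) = h^2 + 2*h - 35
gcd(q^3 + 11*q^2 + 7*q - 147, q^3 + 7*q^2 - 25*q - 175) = q + 7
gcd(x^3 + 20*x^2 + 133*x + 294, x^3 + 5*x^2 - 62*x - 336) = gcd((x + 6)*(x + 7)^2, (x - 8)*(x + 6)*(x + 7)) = x^2 + 13*x + 42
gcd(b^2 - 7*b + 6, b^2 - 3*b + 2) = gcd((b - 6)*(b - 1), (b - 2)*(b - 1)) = b - 1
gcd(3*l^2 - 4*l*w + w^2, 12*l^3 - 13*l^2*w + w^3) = 3*l^2 - 4*l*w + w^2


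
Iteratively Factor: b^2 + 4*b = (b)*(b + 4)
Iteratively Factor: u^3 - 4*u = (u)*(u^2 - 4) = u*(u - 2)*(u + 2)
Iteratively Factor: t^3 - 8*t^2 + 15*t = (t - 3)*(t^2 - 5*t) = (t - 5)*(t - 3)*(t)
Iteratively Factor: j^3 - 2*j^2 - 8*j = (j + 2)*(j^2 - 4*j) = (j - 4)*(j + 2)*(j)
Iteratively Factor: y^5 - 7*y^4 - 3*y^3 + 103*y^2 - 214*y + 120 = (y - 5)*(y^4 - 2*y^3 - 13*y^2 + 38*y - 24) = (y - 5)*(y + 4)*(y^3 - 6*y^2 + 11*y - 6) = (y - 5)*(y - 3)*(y + 4)*(y^2 - 3*y + 2) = (y - 5)*(y - 3)*(y - 1)*(y + 4)*(y - 2)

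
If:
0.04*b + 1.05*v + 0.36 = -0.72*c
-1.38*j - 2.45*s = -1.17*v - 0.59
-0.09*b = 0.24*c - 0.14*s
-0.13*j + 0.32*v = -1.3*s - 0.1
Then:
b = 4.31496784152303*v + 1.51222845382043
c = -1.6980537689735*v - 0.584012691878913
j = 1.09112426035503*v + 0.47905325443787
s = -0.137041420118343*v - 0.0290177514792899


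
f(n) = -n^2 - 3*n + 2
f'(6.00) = -15.00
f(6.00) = -52.00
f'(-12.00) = 21.00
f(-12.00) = -106.00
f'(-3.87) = 4.74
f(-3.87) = -1.37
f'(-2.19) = 1.38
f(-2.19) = 3.77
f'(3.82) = -10.64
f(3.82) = -24.05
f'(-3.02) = 3.04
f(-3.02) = 1.94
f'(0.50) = -4.00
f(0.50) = 0.25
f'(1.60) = -6.20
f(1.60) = -5.36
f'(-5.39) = 7.78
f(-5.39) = -10.88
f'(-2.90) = 2.80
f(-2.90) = 2.29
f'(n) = -2*n - 3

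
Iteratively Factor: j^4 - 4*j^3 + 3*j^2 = (j - 3)*(j^3 - j^2) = (j - 3)*(j - 1)*(j^2) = j*(j - 3)*(j - 1)*(j)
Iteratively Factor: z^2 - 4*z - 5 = (z - 5)*(z + 1)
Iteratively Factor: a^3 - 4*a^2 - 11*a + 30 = (a - 2)*(a^2 - 2*a - 15) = (a - 2)*(a + 3)*(a - 5)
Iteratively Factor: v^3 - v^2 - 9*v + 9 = (v - 1)*(v^2 - 9) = (v - 3)*(v - 1)*(v + 3)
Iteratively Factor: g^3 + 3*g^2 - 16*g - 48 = (g + 4)*(g^2 - g - 12) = (g + 3)*(g + 4)*(g - 4)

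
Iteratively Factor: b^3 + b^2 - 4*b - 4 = (b - 2)*(b^2 + 3*b + 2) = (b - 2)*(b + 1)*(b + 2)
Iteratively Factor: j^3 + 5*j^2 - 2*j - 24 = (j - 2)*(j^2 + 7*j + 12) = (j - 2)*(j + 3)*(j + 4)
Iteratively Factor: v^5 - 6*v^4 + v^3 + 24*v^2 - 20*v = (v - 2)*(v^4 - 4*v^3 - 7*v^2 + 10*v) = (v - 2)*(v + 2)*(v^3 - 6*v^2 + 5*v) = (v - 5)*(v - 2)*(v + 2)*(v^2 - v) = v*(v - 5)*(v - 2)*(v + 2)*(v - 1)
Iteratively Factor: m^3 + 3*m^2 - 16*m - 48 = (m - 4)*(m^2 + 7*m + 12) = (m - 4)*(m + 3)*(m + 4)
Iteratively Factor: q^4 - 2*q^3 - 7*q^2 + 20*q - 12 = (q - 2)*(q^3 - 7*q + 6) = (q - 2)^2*(q^2 + 2*q - 3) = (q - 2)^2*(q - 1)*(q + 3)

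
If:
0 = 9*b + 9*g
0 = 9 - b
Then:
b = 9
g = -9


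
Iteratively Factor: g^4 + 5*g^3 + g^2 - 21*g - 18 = (g + 3)*(g^3 + 2*g^2 - 5*g - 6) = (g + 1)*(g + 3)*(g^2 + g - 6) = (g - 2)*(g + 1)*(g + 3)*(g + 3)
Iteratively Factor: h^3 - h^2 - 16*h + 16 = (h - 4)*(h^2 + 3*h - 4) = (h - 4)*(h - 1)*(h + 4)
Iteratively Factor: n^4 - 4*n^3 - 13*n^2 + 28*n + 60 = (n + 2)*(n^3 - 6*n^2 - n + 30) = (n + 2)^2*(n^2 - 8*n + 15) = (n - 3)*(n + 2)^2*(n - 5)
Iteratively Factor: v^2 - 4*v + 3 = (v - 1)*(v - 3)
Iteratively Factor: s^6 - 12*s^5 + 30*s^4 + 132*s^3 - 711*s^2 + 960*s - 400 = (s - 1)*(s^5 - 11*s^4 + 19*s^3 + 151*s^2 - 560*s + 400) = (s - 1)^2*(s^4 - 10*s^3 + 9*s^2 + 160*s - 400) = (s - 1)^2*(s + 4)*(s^3 - 14*s^2 + 65*s - 100) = (s - 4)*(s - 1)^2*(s + 4)*(s^2 - 10*s + 25) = (s - 5)*(s - 4)*(s - 1)^2*(s + 4)*(s - 5)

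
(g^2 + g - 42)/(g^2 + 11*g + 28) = (g - 6)/(g + 4)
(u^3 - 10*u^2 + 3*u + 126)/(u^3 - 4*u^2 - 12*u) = (u^2 - 4*u - 21)/(u*(u + 2))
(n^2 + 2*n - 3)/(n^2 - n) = (n + 3)/n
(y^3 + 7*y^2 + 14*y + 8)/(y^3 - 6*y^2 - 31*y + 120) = (y^3 + 7*y^2 + 14*y + 8)/(y^3 - 6*y^2 - 31*y + 120)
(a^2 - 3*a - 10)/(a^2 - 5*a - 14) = (a - 5)/(a - 7)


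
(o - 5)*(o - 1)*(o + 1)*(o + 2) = o^4 - 3*o^3 - 11*o^2 + 3*o + 10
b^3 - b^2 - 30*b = b*(b - 6)*(b + 5)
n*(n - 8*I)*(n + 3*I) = n^3 - 5*I*n^2 + 24*n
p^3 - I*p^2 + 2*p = p*(p - 2*I)*(p + I)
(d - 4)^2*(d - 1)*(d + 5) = d^4 - 4*d^3 - 21*d^2 + 104*d - 80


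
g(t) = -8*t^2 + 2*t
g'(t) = 2 - 16*t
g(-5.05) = -214.12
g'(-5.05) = 82.80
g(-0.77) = -6.28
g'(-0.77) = 14.32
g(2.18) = -33.66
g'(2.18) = -32.88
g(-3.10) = -83.08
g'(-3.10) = 51.60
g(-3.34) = -95.92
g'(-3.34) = 55.44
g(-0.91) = -8.44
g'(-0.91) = 16.56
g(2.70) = -52.92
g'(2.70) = -41.20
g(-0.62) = -4.32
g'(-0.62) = 11.92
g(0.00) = 0.00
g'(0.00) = 2.00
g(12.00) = -1128.00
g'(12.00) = -190.00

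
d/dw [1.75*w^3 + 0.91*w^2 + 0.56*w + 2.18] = 5.25*w^2 + 1.82*w + 0.56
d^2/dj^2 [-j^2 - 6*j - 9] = -2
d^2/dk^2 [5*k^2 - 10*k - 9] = 10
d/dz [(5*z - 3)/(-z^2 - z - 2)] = (-5*z^2 - 5*z + (2*z + 1)*(5*z - 3) - 10)/(z^2 + z + 2)^2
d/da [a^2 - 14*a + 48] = 2*a - 14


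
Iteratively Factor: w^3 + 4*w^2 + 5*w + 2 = (w + 1)*(w^2 + 3*w + 2) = (w + 1)^2*(w + 2)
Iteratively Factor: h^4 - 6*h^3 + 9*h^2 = (h - 3)*(h^3 - 3*h^2) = h*(h - 3)*(h^2 - 3*h) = h*(h - 3)^2*(h)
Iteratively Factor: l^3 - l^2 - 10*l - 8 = (l + 1)*(l^2 - 2*l - 8) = (l + 1)*(l + 2)*(l - 4)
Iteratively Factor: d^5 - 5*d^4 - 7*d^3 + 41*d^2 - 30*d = (d)*(d^4 - 5*d^3 - 7*d^2 + 41*d - 30) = d*(d - 1)*(d^3 - 4*d^2 - 11*d + 30) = d*(d - 5)*(d - 1)*(d^2 + d - 6) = d*(d - 5)*(d - 1)*(d + 3)*(d - 2)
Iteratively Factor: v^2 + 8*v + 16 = (v + 4)*(v + 4)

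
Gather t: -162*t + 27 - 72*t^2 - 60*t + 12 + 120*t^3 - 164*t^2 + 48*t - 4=120*t^3 - 236*t^2 - 174*t + 35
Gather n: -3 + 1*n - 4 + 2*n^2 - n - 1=2*n^2 - 8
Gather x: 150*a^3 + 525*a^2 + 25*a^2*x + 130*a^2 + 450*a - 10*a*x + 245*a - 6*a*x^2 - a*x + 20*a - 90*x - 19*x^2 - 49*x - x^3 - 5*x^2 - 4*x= 150*a^3 + 655*a^2 + 715*a - x^3 + x^2*(-6*a - 24) + x*(25*a^2 - 11*a - 143)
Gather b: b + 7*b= 8*b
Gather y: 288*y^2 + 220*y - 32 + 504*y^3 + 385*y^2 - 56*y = 504*y^3 + 673*y^2 + 164*y - 32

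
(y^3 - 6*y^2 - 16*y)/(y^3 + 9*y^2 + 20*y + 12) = y*(y - 8)/(y^2 + 7*y + 6)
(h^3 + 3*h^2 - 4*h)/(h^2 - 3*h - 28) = h*(h - 1)/(h - 7)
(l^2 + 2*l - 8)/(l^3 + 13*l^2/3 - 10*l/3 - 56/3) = 3/(3*l + 7)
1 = 1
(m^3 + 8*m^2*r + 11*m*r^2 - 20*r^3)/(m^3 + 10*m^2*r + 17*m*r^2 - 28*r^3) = (m + 5*r)/(m + 7*r)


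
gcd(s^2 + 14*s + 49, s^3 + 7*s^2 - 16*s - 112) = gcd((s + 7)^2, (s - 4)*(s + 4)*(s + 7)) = s + 7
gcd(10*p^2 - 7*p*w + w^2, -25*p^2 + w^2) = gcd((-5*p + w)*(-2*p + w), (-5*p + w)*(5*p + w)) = 5*p - w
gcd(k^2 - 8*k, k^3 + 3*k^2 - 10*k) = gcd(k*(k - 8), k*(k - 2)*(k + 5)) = k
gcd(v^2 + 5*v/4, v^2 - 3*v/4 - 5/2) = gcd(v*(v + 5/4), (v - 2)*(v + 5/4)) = v + 5/4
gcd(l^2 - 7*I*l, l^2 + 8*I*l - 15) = 1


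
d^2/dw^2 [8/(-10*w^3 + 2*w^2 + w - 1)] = 16*(2*(15*w - 1)*(10*w^3 - 2*w^2 - w + 1) - (-30*w^2 + 4*w + 1)^2)/(10*w^3 - 2*w^2 - w + 1)^3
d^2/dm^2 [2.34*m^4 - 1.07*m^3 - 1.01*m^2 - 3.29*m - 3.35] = 28.08*m^2 - 6.42*m - 2.02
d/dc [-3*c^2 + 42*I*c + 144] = -6*c + 42*I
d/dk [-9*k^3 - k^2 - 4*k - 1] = -27*k^2 - 2*k - 4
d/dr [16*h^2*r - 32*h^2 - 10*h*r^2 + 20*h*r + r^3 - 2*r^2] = 16*h^2 - 20*h*r + 20*h + 3*r^2 - 4*r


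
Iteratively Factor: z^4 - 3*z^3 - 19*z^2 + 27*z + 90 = (z + 3)*(z^3 - 6*z^2 - z + 30) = (z - 3)*(z + 3)*(z^2 - 3*z - 10) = (z - 5)*(z - 3)*(z + 3)*(z + 2)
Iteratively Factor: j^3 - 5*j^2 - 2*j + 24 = (j - 3)*(j^2 - 2*j - 8) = (j - 4)*(j - 3)*(j + 2)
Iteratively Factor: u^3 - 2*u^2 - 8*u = (u - 4)*(u^2 + 2*u) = u*(u - 4)*(u + 2)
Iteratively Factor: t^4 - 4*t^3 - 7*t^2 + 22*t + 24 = (t - 4)*(t^3 - 7*t - 6) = (t - 4)*(t - 3)*(t^2 + 3*t + 2) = (t - 4)*(t - 3)*(t + 1)*(t + 2)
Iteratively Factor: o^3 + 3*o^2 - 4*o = (o - 1)*(o^2 + 4*o) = (o - 1)*(o + 4)*(o)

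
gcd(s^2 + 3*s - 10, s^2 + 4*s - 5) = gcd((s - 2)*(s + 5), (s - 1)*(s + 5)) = s + 5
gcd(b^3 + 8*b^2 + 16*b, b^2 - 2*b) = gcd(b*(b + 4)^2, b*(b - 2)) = b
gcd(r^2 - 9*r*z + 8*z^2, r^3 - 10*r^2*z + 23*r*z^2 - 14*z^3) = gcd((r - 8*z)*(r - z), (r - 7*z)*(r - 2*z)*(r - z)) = -r + z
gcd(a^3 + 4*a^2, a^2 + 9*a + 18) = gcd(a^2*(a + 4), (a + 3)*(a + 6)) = 1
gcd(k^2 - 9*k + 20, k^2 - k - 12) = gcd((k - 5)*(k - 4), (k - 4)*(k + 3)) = k - 4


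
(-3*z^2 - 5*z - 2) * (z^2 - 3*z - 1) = -3*z^4 + 4*z^3 + 16*z^2 + 11*z + 2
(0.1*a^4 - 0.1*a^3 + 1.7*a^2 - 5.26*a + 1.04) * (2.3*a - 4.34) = 0.23*a^5 - 0.664*a^4 + 4.344*a^3 - 19.476*a^2 + 25.2204*a - 4.5136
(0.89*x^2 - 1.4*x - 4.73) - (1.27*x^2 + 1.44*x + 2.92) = -0.38*x^2 - 2.84*x - 7.65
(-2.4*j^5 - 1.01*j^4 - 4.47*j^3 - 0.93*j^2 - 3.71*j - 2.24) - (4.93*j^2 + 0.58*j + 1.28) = -2.4*j^5 - 1.01*j^4 - 4.47*j^3 - 5.86*j^2 - 4.29*j - 3.52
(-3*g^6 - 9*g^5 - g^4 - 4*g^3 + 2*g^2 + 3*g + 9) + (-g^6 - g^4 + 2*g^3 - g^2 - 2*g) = -4*g^6 - 9*g^5 - 2*g^4 - 2*g^3 + g^2 + g + 9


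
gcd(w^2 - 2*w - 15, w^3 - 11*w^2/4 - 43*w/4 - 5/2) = w - 5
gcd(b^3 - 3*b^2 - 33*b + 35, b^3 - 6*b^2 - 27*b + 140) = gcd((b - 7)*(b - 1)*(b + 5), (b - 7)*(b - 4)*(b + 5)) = b^2 - 2*b - 35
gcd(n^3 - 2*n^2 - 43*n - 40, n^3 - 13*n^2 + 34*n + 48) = n^2 - 7*n - 8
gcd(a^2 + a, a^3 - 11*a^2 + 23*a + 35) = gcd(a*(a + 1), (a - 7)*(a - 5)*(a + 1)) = a + 1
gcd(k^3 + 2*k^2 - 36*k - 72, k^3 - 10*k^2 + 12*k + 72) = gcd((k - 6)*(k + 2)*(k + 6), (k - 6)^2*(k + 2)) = k^2 - 4*k - 12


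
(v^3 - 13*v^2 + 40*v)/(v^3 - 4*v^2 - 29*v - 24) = v*(v - 5)/(v^2 + 4*v + 3)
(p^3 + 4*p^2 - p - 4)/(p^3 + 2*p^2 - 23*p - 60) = (p^2 - 1)/(p^2 - 2*p - 15)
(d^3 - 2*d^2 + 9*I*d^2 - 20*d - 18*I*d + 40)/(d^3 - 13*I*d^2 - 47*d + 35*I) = (d^3 + d^2*(-2 + 9*I) + d*(-20 - 18*I) + 40)/(d^3 - 13*I*d^2 - 47*d + 35*I)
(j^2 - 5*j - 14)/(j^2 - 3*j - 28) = (j + 2)/(j + 4)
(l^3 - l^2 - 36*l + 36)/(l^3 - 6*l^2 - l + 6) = (l + 6)/(l + 1)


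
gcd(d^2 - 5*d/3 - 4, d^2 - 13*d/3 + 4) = d - 3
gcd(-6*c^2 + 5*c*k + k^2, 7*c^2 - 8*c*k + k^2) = c - k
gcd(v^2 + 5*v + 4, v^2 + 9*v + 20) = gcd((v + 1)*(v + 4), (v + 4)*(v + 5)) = v + 4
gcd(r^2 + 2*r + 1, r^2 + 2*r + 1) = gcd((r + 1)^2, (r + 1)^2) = r^2 + 2*r + 1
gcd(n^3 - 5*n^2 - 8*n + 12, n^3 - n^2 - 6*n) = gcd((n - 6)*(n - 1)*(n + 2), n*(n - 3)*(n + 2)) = n + 2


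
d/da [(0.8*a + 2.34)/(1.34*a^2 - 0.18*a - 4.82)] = (1.072*a^2 - 0.144*a - (0.8*a + 2.34)*(2.68*a - 0.18) - 3.856)/(-1.34*a^2 + 0.18*a + 4.82)^2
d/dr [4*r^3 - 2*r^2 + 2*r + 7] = 12*r^2 - 4*r + 2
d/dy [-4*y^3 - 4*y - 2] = -12*y^2 - 4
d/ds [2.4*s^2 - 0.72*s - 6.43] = 4.8*s - 0.72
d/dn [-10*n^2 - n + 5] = -20*n - 1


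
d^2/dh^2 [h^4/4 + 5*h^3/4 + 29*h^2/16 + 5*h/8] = 3*h^2 + 15*h/2 + 29/8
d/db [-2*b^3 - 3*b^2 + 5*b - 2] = -6*b^2 - 6*b + 5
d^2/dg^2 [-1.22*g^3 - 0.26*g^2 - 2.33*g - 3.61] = -7.32*g - 0.52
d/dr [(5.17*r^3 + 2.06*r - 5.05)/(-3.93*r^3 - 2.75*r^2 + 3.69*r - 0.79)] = (-14.2175*r^4 + 54.3462*r^3 - 66.1274*r^2 - 27.775*r + 17.0071)/(15.4449*r^6 + 21.615*r^5 - 21.4409*r^4 - 14.0856*r^3 + 17.9611*r^2 - 5.8302*r + 0.6241)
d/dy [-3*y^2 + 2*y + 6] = 2 - 6*y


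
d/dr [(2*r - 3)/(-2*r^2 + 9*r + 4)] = (4*r^2 - 12*r + 35)/(4*r^4 - 36*r^3 + 65*r^2 + 72*r + 16)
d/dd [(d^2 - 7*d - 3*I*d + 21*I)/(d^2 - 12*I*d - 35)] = (d^2*(7 - 9*I) + d*(-70 - 42*I) - 7 + 105*I)/(d^4 - 24*I*d^3 - 214*d^2 + 840*I*d + 1225)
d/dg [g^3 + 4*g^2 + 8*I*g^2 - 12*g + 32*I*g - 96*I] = 3*g^2 + g*(8 + 16*I) - 12 + 32*I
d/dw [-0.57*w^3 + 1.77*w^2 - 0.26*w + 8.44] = -1.71*w^2 + 3.54*w - 0.26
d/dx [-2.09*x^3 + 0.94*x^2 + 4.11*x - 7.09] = -6.27*x^2 + 1.88*x + 4.11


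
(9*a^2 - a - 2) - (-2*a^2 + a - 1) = 11*a^2 - 2*a - 1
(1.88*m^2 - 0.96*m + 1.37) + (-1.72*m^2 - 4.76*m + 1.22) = 0.16*m^2 - 5.72*m + 2.59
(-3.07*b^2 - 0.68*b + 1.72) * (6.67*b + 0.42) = -20.4769*b^3 - 5.825*b^2 + 11.1868*b + 0.7224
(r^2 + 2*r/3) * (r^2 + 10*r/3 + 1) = r^4 + 4*r^3 + 29*r^2/9 + 2*r/3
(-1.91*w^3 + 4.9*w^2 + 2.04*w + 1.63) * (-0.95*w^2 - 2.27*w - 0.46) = 1.8145*w^5 - 0.3193*w^4 - 12.1824*w^3 - 8.4333*w^2 - 4.6385*w - 0.7498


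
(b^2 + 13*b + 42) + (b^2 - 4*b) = 2*b^2 + 9*b + 42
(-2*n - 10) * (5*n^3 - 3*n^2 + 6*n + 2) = -10*n^4 - 44*n^3 + 18*n^2 - 64*n - 20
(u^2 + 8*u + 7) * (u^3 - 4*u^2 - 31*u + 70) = u^5 + 4*u^4 - 56*u^3 - 206*u^2 + 343*u + 490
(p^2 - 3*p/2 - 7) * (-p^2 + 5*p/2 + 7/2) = -p^4 + 4*p^3 + 27*p^2/4 - 91*p/4 - 49/2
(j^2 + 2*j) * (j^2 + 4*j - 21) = j^4 + 6*j^3 - 13*j^2 - 42*j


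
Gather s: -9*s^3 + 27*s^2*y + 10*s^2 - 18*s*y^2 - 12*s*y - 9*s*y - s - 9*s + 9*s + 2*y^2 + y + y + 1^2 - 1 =-9*s^3 + s^2*(27*y + 10) + s*(-18*y^2 - 21*y - 1) + 2*y^2 + 2*y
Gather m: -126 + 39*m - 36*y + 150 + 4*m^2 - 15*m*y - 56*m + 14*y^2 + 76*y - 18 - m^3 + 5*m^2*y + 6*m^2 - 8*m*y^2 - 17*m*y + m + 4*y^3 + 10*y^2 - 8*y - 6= -m^3 + m^2*(5*y + 10) + m*(-8*y^2 - 32*y - 16) + 4*y^3 + 24*y^2 + 32*y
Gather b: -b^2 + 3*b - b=-b^2 + 2*b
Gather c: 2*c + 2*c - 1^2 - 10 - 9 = 4*c - 20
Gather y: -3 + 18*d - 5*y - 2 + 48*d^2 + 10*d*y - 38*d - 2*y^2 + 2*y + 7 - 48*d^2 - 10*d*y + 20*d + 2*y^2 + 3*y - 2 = 0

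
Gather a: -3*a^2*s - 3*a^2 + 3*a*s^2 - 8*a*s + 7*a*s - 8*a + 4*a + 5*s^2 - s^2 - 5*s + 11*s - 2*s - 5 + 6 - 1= a^2*(-3*s - 3) + a*(3*s^2 - s - 4) + 4*s^2 + 4*s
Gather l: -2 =-2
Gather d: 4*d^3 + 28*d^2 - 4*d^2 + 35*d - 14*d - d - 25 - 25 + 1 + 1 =4*d^3 + 24*d^2 + 20*d - 48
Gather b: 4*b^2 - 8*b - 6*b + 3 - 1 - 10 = 4*b^2 - 14*b - 8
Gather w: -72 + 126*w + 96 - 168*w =24 - 42*w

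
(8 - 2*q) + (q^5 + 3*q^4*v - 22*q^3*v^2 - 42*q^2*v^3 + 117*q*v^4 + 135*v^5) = q^5 + 3*q^4*v - 22*q^3*v^2 - 42*q^2*v^3 + 117*q*v^4 - 2*q + 135*v^5 + 8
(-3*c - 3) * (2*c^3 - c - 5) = -6*c^4 - 6*c^3 + 3*c^2 + 18*c + 15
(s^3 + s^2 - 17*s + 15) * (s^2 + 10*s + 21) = s^5 + 11*s^4 + 14*s^3 - 134*s^2 - 207*s + 315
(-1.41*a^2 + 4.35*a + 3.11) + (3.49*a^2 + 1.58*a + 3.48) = 2.08*a^2 + 5.93*a + 6.59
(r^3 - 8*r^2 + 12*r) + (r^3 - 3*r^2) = 2*r^3 - 11*r^2 + 12*r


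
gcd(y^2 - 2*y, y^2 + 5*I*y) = y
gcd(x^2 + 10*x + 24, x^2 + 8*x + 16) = x + 4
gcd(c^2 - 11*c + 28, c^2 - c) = 1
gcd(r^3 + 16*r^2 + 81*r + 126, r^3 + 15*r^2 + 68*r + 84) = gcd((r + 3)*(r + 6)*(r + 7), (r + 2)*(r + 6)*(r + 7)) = r^2 + 13*r + 42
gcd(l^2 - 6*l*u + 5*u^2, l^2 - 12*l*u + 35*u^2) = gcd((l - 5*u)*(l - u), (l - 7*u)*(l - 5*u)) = -l + 5*u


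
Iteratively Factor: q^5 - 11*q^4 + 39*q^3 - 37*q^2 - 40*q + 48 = (q + 1)*(q^4 - 12*q^3 + 51*q^2 - 88*q + 48) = (q - 4)*(q + 1)*(q^3 - 8*q^2 + 19*q - 12) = (q - 4)*(q - 1)*(q + 1)*(q^2 - 7*q + 12) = (q - 4)*(q - 3)*(q - 1)*(q + 1)*(q - 4)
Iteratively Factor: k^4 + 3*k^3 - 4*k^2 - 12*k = (k)*(k^3 + 3*k^2 - 4*k - 12) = k*(k + 2)*(k^2 + k - 6) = k*(k - 2)*(k + 2)*(k + 3)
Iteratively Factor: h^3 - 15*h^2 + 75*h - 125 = (h - 5)*(h^2 - 10*h + 25) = (h - 5)^2*(h - 5)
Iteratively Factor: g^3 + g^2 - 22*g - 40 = (g + 2)*(g^2 - g - 20) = (g - 5)*(g + 2)*(g + 4)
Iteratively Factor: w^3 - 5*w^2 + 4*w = (w - 1)*(w^2 - 4*w) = w*(w - 1)*(w - 4)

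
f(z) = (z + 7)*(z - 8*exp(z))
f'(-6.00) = -5.04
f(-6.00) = -6.02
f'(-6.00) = -5.04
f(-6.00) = -6.02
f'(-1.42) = -8.56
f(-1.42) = -18.71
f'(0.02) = -58.42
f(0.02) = -57.15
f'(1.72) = -423.81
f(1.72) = -374.58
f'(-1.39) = -8.95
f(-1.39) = -18.98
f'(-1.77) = -5.03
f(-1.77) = -16.38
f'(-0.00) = -57.00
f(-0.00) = -56.00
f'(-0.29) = -39.73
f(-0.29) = -42.11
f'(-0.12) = -49.15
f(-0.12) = -49.64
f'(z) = z + (1 - 8*exp(z))*(z + 7) - 8*exp(z) = z - (z + 7)*(8*exp(z) - 1) - 8*exp(z)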